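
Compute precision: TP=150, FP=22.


Precision = TP/(TP+FP)
= 150/(150+22)
= 150/172 = 87.21%

87.21%


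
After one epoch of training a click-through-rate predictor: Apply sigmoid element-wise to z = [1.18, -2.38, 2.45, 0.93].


σ(1.18) = 1/(1+e^-1.18) = 0.7649
σ(-2.38) = 1/(1+e^2.38) = 0.0847
σ(2.45) = 1/(1+e^-2.45) = 0.9206
σ(0.93) = 1/(1+e^-0.93) = 0.7171
result = [0.7649, 0.0847, 0.9206, 0.7171]

[0.7649, 0.0847, 0.9206, 0.7171]


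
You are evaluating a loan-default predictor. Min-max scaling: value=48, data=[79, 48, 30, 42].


min=30, max=79
(48-30)/(79-30) = 18/49 = 0.3673

0.3673


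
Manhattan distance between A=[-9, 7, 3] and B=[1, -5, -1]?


d = |-9-1| + |7+ 5| + |3+ 1|
  = 10 + 12 + 4
  = 26

26


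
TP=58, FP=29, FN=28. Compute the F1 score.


Precision = 58/87 = 0.6667
Recall = 58/86 = 0.6744
F1 = 2·P·R/(P+R) = 2·TP/(2·TP+FP+FN) = 116/(116+29+28) = 116/173 = 0.6705

0.6705


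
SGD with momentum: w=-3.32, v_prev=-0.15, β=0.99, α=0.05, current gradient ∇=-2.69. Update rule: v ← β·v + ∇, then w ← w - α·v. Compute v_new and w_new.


v_new = 0.99·-0.15 - 2.69 = -0.1485 - 2.69 = -2.8385
w_new = -3.32 - 0.05·-2.8385 = -3.32 + 0.141925 = -3.178075

v_new=-2.8385, w_new=-3.178075


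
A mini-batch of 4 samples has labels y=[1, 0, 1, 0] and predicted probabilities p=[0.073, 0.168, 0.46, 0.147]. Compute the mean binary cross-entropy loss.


L[0] = -ln(0.073) = 2.6173
L[1] = -ln(1-0.168) = -ln(0.832) = 0.1839
L[2] = -ln(0.46) = 0.7765
L[3] = -ln(1-0.147) = -ln(0.853) = 0.159
mean = (2.6173 + 0.1839 + 0.7765 + 0.159)/4 = 0.9342

0.9342


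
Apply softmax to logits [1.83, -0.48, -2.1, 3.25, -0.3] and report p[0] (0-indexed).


Exponentials: e^1.83=6.2339, e^-0.48=0.6188, e^-2.1=0.1225, e^3.25=25.7903, e^-0.3=0.7408
Sum = 33.5063
Softmax = [0.1861, 0.0185, 0.0037, 0.7697, 0.0221]
p[0] = 6.2339/33.5063 = 0.1861

0.1861


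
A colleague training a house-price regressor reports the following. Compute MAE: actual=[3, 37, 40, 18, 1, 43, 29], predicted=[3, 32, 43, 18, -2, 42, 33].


Absolute errors: |3-3|=0, |37-32|=5, |40-43|=3, |18-18|=0, |1+ 2|=3, |43-42|=1, |29-33|=4
Sum = 16
MAE = 16/7 = 16/7

16/7


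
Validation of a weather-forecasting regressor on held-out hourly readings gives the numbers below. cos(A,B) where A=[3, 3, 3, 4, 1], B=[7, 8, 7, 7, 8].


A·B = 3·7 + 3·8 + 3·7 + 4·7 + 1·8 = 102
‖A‖ = √44 = 6.6332, ‖B‖ = √275 = 16.5831
cos = 102/(√44·√275) = 102/√12100 = 0.9273

0.9273


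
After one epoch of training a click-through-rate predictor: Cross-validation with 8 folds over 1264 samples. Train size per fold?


Fold size = 1264/8 = 158
Training per fold = 1264 - 158 = 1106

1106


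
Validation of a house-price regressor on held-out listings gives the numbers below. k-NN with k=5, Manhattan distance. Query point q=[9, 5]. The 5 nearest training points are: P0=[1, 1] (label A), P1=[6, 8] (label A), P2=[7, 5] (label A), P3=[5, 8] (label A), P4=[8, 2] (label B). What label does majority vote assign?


d(q,P0) = 12  (label A)
d(q,P1) = 6  (label A)
d(q,P2) = 2  (label A)
d(q,P3) = 7  (label A)
d(q,P4) = 4  (label B)
Votes: A=4, B=1
Majority → A

A


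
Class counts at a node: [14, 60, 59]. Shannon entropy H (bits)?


Probabilities: [14/133, 60/133, 59/133] ≈ [0.1053, 0.4511, 0.4436]
H = -((14/133)·log₂(14/133) + (60/133)·log₂(60/133) + (59/133)·log₂(59/133))
  = 1.3802 bits

1.3802 bits


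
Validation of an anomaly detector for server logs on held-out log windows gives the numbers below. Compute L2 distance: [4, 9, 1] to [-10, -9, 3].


d = √((4+ 10)² + (9+ 9)² + (1-3)²)
  = √(196 + 324 + 4)
  = √524 = 22.891

22.891


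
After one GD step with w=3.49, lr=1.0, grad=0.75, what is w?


w_new = w - α·∇
= 3.49 - 1.0·0.75
= 3.49 - 0.75
= 2.74

2.74


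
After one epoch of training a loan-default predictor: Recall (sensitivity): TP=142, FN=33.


Recall = TP/(TP+FN)
= 142/(142+33)
= 142/175 = 81.14%

81.14%


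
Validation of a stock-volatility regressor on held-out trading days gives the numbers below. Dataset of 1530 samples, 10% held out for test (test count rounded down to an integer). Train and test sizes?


Test = ⌊1530·10/100⌋ = 153
Train = 1530 - 153 = 1377

Train: 1377, Test: 153


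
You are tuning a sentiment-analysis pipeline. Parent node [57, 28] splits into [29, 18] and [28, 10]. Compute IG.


Parent = [57, 28], H_parent = 0.9143
H_left = 0.9601 (n=47), H_right = 0.8315 (n=38)
H_children = (47/85)·0.9601 + (38/85)·0.8315 = 0.9026
IG = 0.9143 - 0.9026 = 0.0117

0.0117


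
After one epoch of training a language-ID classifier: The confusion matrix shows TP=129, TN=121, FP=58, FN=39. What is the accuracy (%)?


Accuracy = (TP+TN)/(TP+TN+FP+FN)
= (129+121)/(347)
= 250/347 = 72.05%

72.05%


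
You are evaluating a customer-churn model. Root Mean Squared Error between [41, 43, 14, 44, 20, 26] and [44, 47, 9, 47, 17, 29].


MSE = 77/6 = 12.8333
RMSE = √(77/6) = 3.5824

3.5824


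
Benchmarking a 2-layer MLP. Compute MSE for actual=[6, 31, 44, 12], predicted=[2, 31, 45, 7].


Squared errors: (6-2)²=16, (31-31)²=0, (44-45)²=1, (12-7)²=25
Sum = 42
MSE = 42/4 = 21/2

21/2


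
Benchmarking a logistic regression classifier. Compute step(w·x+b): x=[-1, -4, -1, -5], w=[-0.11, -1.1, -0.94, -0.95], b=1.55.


z = (-1)·(-0.11) + (-4)·(-1.1) + (-1)·(-0.94) + (-5)·(-0.95) + 1.55
  = 11.75
step(z) = 1 (z≥0)

1


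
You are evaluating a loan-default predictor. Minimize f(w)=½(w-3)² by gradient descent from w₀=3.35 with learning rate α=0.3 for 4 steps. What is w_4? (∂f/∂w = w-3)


step 1: grad = 3.35-3 = 0.35; w = 3.35 - 0.3·(0.35) = 3.245
step 2: grad = 3.245-3 = 0.245; w = 3.245 - 0.3·(0.245) = 3.1715
step 3: grad = 3.1715-3 = 0.1715; w = 3.1715 - 0.3·(0.1715) = 3.12005
step 4: grad = 3.12005-3 = 0.12005; w = 3.12005 - 0.3·(0.12005) = 3.084035

3.084035


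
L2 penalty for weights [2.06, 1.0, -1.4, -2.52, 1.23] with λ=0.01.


‖w‖₂² = (2.06)² + (1.0)² + (-1.4)² + (-2.52)² + (1.23)²
     = 4.2436 + 1 + 1.96 + 6.3504 + 1.5129
     = 15.0669
λ·‖w‖₂² = 0.01·15.0669 = 0.150669

0.150669


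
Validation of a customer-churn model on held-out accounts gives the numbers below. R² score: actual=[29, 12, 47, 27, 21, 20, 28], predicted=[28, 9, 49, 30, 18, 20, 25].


ȳ = 26.2857
SS_res = Σ(y-ŷ)² = 41
SS_tot = Σ(y-ȳ)² = 711.43
R² = 1 - SS_res/SS_tot = 1 - 0.0576 = 0.9424

0.9424


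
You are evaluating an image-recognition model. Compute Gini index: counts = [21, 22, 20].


Probabilities: [21/63, 22/63, 20/63] ≈ [0.3333, 0.3492, 0.3175]
Σpᵢ² = (441 + 484 + 400)/63² = 1325/3969
Gini = 1 - Σpᵢ² = 1 - 1325/3969 = 0.6662

0.6662


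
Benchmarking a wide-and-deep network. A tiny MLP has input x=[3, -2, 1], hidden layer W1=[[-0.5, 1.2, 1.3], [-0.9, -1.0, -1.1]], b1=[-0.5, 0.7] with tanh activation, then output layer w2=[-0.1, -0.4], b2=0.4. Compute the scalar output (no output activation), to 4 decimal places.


z1[0] = (-0.5)·(3) + (1.2)·(-2) + (1.3)·(1) - 0.5 = -3.1
z1[1] = (-0.9)·(3) + (-1.0)·(-2) + (-1.1)·(1) + 0.7 = -1.1
h = tanh(z1) = [-0.9959, -0.8005]
output = (-0.1)·(-0.9959) + (-0.4)·(-0.8005) + 0.4 = 0.8198

0.8198


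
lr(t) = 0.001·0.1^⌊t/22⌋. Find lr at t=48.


n_drops = ⌊48/22⌋ = 2
lr = 0.001·0.1^2 = 0.001·0.01 = 0.00001

0.00001


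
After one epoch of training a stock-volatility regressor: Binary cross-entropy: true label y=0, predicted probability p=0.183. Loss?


BCE = -[y·ln(p) + (1-y)·ln(1-p)]
= -0 - 1·ln(1-0.183)
= -ln(0.817) = 0.2021

0.2021


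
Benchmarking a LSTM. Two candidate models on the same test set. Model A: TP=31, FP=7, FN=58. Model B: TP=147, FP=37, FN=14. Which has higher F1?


Model A: P=31/38=0.8158, R=31/89=0.3483, F1=2PR/(P+R)=2TP/(2TP+FP+FN)=62/127=0.4882
Model B: P=147/184=0.7989, R=147/161=0.913, F1=2PR/(P+R)=2TP/(2TP+FP+FN)=294/345=0.8522
0.4882 < 0.8522 → Model B

Model B


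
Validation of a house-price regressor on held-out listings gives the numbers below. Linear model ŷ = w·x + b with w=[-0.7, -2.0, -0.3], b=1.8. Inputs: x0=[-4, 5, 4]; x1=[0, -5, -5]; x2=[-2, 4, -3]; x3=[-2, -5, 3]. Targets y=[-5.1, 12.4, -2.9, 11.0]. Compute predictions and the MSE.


ŷ0 = (-0.7)·(-4) + (-2.0)·(5) + (-0.3)·(4) + 1.8 = -6.6
ŷ1 = (-0.7)·(0) + (-2.0)·(-5) + (-0.3)·(-5) + 1.8 = 13.3
ŷ2 = (-0.7)·(-2) + (-2.0)·(4) + (-0.3)·(-3) + 1.8 = -3.9
ŷ3 = (-0.7)·(-2) + (-2.0)·(-5) + (-0.3)·(3) + 1.8 = 12.3
errors² = [2.25, 0.81, 1.0, 1.69]
MSE = 5.7500/4 = 1.4375

1.4375


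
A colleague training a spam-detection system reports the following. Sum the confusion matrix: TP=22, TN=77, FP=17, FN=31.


Total = TP + TN + FP + FN
= 22 + 77 + 17 + 31
= 147
(Predicted positive: 39, predicted negative: 108)

147


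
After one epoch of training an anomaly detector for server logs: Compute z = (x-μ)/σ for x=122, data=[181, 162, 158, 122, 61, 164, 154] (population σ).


μ = 143.1429, σ = 37.3341
z = (122 - 143.1429)/37.3341 = -0.5663

-0.5663


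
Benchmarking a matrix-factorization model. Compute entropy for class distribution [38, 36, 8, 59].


Probabilities: [38/141, 36/141, 8/141, 59/141] ≈ [0.2695, 0.2553, 0.0567, 0.4184]
H = -((38/141)·log₂(38/141) + (36/141)·log₂(36/141) + (8/141)·log₂(8/141) + (59/141)·log₂(59/141))
  = 1.7735 bits

1.7735 bits


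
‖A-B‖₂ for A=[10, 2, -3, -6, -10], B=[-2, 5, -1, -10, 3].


d = √((10+ 2)² + (2-5)² + (-3+ 1)² + (-6+ 10)² + (-10-3)²)
  = √(144 + 9 + 4 + 16 + 169)
  = √342 = 18.4932

18.4932


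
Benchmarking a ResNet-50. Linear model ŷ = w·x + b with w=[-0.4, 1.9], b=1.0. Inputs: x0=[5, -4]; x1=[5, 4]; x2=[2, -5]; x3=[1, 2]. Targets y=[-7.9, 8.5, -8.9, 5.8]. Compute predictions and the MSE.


ŷ0 = (-0.4)·(5) + (1.9)·(-4) + 1.0 = -8.6
ŷ1 = (-0.4)·(5) + (1.9)·(4) + 1.0 = 6.6
ŷ2 = (-0.4)·(2) + (1.9)·(-5) + 1.0 = -9.3
ŷ3 = (-0.4)·(1) + (1.9)·(2) + 1.0 = 4.4
errors² = [0.49, 3.61, 0.16, 1.96]
MSE = 6.2200/4 = 1.555

1.555


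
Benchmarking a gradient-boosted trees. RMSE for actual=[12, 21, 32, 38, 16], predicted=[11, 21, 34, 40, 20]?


MSE = 25/5 = 5
RMSE = √(25/5) = 2.2361

2.2361


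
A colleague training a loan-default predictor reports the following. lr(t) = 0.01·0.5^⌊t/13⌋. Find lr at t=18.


n_drops = ⌊18/13⌋ = 1
lr = 0.01·0.5^1 = 0.01·0.5 = 0.005

0.005


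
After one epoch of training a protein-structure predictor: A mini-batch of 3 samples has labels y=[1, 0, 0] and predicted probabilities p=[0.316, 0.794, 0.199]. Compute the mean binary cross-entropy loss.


L[0] = -ln(0.316) = 1.152
L[1] = -ln(1-0.794) = -ln(0.206) = 1.5799
L[2] = -ln(1-0.199) = -ln(0.801) = 0.2219
mean = (1.152 + 1.5799 + 0.2219)/3 = 0.9846

0.9846


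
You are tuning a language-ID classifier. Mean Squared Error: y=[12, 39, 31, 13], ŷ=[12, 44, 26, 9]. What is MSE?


Squared errors: (12-12)²=0, (39-44)²=25, (31-26)²=25, (13-9)²=16
Sum = 66
MSE = 66/4 = 33/2

33/2


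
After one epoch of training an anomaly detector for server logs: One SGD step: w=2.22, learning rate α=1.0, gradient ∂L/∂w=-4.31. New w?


w_new = w - α·∇
= 2.22 - 1.0·-4.31
= 2.22 + 4.31
= 6.53

6.53


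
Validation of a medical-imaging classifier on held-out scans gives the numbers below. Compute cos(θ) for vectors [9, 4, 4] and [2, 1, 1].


A·B = 9·2 + 4·1 + 4·1 = 26
‖A‖ = √113 = 10.6301, ‖B‖ = √6 = 2.4495
cos = 26/(√113·√6) = 26/√678 = 0.9985

0.9985


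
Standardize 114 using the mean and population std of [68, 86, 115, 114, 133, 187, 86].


μ = 112.7143, σ = 36.5737
z = (114 - 112.7143)/36.5737 = 0.0352

0.0352


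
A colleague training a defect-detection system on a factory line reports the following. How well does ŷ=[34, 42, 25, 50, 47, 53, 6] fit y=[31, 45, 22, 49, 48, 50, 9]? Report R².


ȳ = 36.2857
SS_res = Σ(y-ŷ)² = 47
SS_tot = Σ(y-ȳ)² = 1539.43
R² = 1 - SS_res/SS_tot = 1 - 0.0305 = 0.9695

0.9695


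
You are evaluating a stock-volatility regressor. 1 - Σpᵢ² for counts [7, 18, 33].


Probabilities: [7/58, 18/58, 33/58] ≈ [0.1207, 0.3103, 0.569]
Σpᵢ² = (49 + 324 + 1089)/58² = 1462/3364
Gini = 1 - Σpᵢ² = 1 - 1462/3364 = 0.5654

0.5654


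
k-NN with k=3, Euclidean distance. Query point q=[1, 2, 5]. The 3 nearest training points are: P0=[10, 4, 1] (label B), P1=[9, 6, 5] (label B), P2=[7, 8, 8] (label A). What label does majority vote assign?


d(q,P0) = 10.0499  (label B)
d(q,P1) = 8.9443  (label B)
d(q,P2) = 9.0  (label A)
Votes: A=1, B=2
Majority → B

B


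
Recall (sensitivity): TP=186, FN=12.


Recall = TP/(TP+FN)
= 186/(186+12)
= 186/198 = 93.94%

93.94%


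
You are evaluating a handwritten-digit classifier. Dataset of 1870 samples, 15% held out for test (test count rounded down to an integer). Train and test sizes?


Test = ⌊1870·15/100⌋ = 280
Train = 1870 - 280 = 1590

Train: 1590, Test: 280


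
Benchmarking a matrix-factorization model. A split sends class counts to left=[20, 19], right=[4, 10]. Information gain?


Parent = [24, 29], H_parent = 0.9936
H_left = 0.9995 (n=39), H_right = 0.8631 (n=14)
H_children = (39/53)·0.9995 + (14/53)·0.8631 = 0.9635
IG = 0.9936 - 0.9635 = 0.0301

0.0301


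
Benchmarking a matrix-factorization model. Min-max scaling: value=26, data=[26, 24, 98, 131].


min=24, max=131
(26-24)/(131-24) = 2/107 = 0.0187

0.0187


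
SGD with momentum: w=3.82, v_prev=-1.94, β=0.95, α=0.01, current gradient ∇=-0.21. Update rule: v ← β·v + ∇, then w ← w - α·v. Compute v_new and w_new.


v_new = 0.95·-1.94 - 0.21 = -1.843 - 0.21 = -2.053
w_new = 3.82 - 0.01·-2.053 = 3.82 + 0.02053 = 3.84053

v_new=-2.053, w_new=3.84053


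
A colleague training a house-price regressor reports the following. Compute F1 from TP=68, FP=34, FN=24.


Precision = 68/102 = 0.6667
Recall = 68/92 = 0.7391
F1 = 2·P·R/(P+R) = 2·TP/(2·TP+FP+FN) = 136/(136+34+24) = 136/194 = 0.701

0.701


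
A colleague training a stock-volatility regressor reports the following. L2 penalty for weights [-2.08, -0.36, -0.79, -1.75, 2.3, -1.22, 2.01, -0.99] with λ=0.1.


‖w‖₂² = (-2.08)² + (-0.36)² + (-0.79)² + (-1.75)² + (2.3)² + (-1.22)² + (2.01)² + (-0.99)²
     = 4.3264 + 0.1296 + 0.6241 + 3.0625 + 5.29 + 1.4884 + 4.0401 + 0.9801
     = 19.9412
λ·‖w‖₂² = 0.1·19.9412 = 1.99412

1.99412


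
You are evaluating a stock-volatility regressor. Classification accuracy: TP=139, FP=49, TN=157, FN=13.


Accuracy = (TP+TN)/(TP+TN+FP+FN)
= (139+157)/(358)
= 296/358 = 82.68%

82.68%


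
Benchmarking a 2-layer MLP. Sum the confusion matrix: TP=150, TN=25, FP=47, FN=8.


Total = TP + TN + FP + FN
= 150 + 25 + 47 + 8
= 230
(Predicted positive: 197, predicted negative: 33)

230


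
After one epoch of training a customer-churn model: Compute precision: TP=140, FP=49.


Precision = TP/(TP+FP)
= 140/(140+49)
= 140/189 = 74.07%

74.07%


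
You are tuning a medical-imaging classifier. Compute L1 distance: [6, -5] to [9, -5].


d = |6-9| + |-5+ 5|
  = 3 + 0
  = 3

3


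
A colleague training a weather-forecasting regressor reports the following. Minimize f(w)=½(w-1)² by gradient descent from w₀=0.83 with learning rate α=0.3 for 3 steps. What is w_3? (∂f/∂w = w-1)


step 1: grad = 0.83-1 = -0.17; w = 0.83 - 0.3·(-0.17) = 0.881
step 2: grad = 0.881-1 = -0.119; w = 0.881 - 0.3·(-0.119) = 0.9167
step 3: grad = 0.9167-1 = -0.0833; w = 0.9167 - 0.3·(-0.0833) = 0.94169

0.94169


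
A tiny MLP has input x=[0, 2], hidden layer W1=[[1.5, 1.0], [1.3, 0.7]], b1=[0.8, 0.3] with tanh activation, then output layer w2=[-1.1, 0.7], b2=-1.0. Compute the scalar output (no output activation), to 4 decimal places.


z1[0] = (1.5)·(0) + (1.0)·(2) + 0.8 = 2.8
z1[1] = (1.3)·(0) + (0.7)·(2) + 0.3 = 1.7
h = tanh(z1) = [0.9926, 0.9354]
output = (-1.1)·(0.9926) + (0.7)·(0.9354) - 1.0 = -1.4371

-1.4371


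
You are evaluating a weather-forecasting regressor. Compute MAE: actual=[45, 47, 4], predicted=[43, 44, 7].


Absolute errors: |45-43|=2, |47-44|=3, |4-7|=3
Sum = 8
MAE = 8/3 = 8/3

8/3


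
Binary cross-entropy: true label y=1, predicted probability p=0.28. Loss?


BCE = -[y·ln(p) + (1-y)·ln(1-p)]
= -1·ln(0.28) - 0
= -ln(0.28) = 1.273

1.273


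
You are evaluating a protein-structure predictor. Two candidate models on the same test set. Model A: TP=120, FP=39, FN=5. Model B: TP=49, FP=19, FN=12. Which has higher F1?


Model A: P=120/159=0.7547, R=120/125=0.96, F1=2PR/(P+R)=2TP/(2TP+FP+FN)=240/284=0.8451
Model B: P=49/68=0.7206, R=49/61=0.8033, F1=2PR/(P+R)=2TP/(2TP+FP+FN)=98/129=0.7597
0.8451 > 0.7597 → Model A

Model A


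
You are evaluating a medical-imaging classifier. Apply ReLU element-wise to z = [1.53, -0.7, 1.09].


ReLU(1.53) = max(0, 1.53) = 1.53
ReLU(-0.7) = max(0, -0.7) = 0.0
ReLU(1.09) = max(0, 1.09) = 1.09
result = [1.53, 0.0, 1.09]

[1.53, 0.0, 1.09]


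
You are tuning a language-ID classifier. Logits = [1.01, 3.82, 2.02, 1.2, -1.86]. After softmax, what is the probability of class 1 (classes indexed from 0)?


Exponentials: e^1.01=2.7456, e^3.82=45.6042, e^2.02=7.5383, e^1.2=3.3201, e^-1.86=0.1557
Sum = 59.3639
Softmax = [0.0463, 0.7682, 0.127, 0.0559, 0.0026]
p[1] = 45.6042/59.3639 = 0.7682

0.7682


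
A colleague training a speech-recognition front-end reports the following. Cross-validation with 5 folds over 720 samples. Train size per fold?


Fold size = 720/5 = 144
Training per fold = 720 - 144 = 576

576


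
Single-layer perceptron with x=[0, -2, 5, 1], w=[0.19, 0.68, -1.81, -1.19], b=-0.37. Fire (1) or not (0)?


z = (0)·(0.19) + (-2)·(0.68) + (5)·(-1.81) + (1)·(-1.19) - 0.37
  = -11.97
step(z) = 0 (z<0)

0


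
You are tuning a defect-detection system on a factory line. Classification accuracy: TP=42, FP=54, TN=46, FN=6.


Accuracy = (TP+TN)/(TP+TN+FP+FN)
= (42+46)/(148)
= 88/148 = 59.46%

59.46%


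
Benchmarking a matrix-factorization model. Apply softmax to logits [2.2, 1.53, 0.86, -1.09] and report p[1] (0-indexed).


Exponentials: e^2.2=9.025, e^1.53=4.6182, e^0.86=2.3632, e^-1.09=0.3362
Sum = 16.3426
Softmax = [0.5522, 0.2826, 0.1446, 0.0206]
p[1] = 4.6182/16.3426 = 0.2826

0.2826


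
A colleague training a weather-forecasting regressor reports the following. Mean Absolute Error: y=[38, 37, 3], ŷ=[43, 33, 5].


Absolute errors: |38-43|=5, |37-33|=4, |3-5|=2
Sum = 11
MAE = 11/3 = 11/3

11/3


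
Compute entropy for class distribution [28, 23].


Probabilities: [28/51, 23/51] ≈ [0.549, 0.451]
H = -((28/51)·log₂(28/51) + (23/51)·log₂(23/51))
  = 0.9931 bits

0.9931 bits


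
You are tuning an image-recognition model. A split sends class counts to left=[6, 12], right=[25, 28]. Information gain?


Parent = [31, 40], H_parent = 0.9884
H_left = 0.9183 (n=18), H_right = 0.9977 (n=53)
H_children = (18/71)·0.9183 + (53/71)·0.9977 = 0.9776
IG = 0.9884 - 0.9776 = 0.0108

0.0108


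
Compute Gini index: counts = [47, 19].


Probabilities: [47/66, 19/66] ≈ [0.7121, 0.2879]
Σpᵢ² = (2209 + 361)/66² = 2570/4356
Gini = 1 - Σpᵢ² = 1 - 2570/4356 = 0.41

0.41


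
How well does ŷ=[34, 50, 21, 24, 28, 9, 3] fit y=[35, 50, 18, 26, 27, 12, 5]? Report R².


ȳ = 24.7143
SS_res = Σ(y-ŷ)² = 28
SS_tot = Σ(y-ȳ)² = 1347.43
R² = 1 - SS_res/SS_tot = 1 - 0.0208 = 0.9792

0.9792


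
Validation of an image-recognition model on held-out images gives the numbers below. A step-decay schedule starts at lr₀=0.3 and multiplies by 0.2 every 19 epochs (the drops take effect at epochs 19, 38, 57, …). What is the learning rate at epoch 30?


n_drops = ⌊30/19⌋ = 1
lr = 0.3·0.2^1 = 0.3·0.2 = 0.06

0.06


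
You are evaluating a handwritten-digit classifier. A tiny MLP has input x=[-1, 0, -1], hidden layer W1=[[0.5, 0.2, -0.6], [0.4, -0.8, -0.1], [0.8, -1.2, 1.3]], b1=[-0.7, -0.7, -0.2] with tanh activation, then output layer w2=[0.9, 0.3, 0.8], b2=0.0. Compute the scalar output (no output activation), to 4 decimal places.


z1[0] = (0.5)·(-1) + (0.2)·(0) + (-0.6)·(-1) - 0.7 = -0.6
z1[1] = (0.4)·(-1) + (-0.8)·(0) + (-0.1)·(-1) - 0.7 = -1.0
z1[2] = (0.8)·(-1) + (-1.2)·(0) + (1.3)·(-1) - 0.2 = -2.3
h = tanh(z1) = [-0.537, -0.7616, -0.9801]
output = (0.9)·(-0.537) + (0.3)·(-0.7616) + (0.8)·(-0.9801) + 0.0 = -1.4959

-1.4959


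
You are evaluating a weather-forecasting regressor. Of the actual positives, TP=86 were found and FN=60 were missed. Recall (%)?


Recall = TP/(TP+FN)
= 86/(86+60)
= 86/146 = 58.9%

58.9%


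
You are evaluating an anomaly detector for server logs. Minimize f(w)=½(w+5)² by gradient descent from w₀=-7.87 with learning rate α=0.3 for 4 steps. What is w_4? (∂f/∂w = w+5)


step 1: grad = -7.87+5 = -2.87; w = -7.87 - 0.3·(-2.87) = -7.009
step 2: grad = -7.009+5 = -2.009; w = -7.009 - 0.3·(-2.009) = -6.4063
step 3: grad = -6.4063+5 = -1.4063; w = -6.4063 - 0.3·(-1.4063) = -5.98441
step 4: grad = -5.98441+5 = -0.98441; w = -5.98441 - 0.3·(-0.98441) = -5.689087

-5.689087


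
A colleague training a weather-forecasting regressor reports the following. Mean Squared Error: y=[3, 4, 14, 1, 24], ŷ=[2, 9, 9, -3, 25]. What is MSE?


Squared errors: (3-2)²=1, (4-9)²=25, (14-9)²=25, (1+ 3)²=16, (24-25)²=1
Sum = 68
MSE = 68/5 = 68/5

68/5


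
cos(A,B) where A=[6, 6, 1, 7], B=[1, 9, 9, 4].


A·B = 6·1 + 6·9 + 1·9 + 7·4 = 97
‖A‖ = √122 = 11.0454, ‖B‖ = √179 = 13.3791
cos = 97/(√122·√179) = 97/√21838 = 0.6564

0.6564


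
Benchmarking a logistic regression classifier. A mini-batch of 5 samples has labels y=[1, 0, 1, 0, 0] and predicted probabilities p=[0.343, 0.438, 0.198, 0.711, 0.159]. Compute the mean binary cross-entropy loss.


L[0] = -ln(0.343) = 1.07
L[1] = -ln(1-0.438) = -ln(0.562) = 0.5763
L[2] = -ln(0.198) = 1.6195
L[3] = -ln(1-0.711) = -ln(0.289) = 1.2413
L[4] = -ln(1-0.159) = -ln(0.841) = 0.1732
mean = (1.07 + 0.5763 + 1.6195 + 1.2413 + 0.1732)/5 = 0.9361

0.9361


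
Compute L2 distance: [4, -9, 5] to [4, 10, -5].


d = √((4-4)² + (-9-10)² + (5+ 5)²)
  = √(0 + 361 + 100)
  = √461 = 21.4709

21.4709


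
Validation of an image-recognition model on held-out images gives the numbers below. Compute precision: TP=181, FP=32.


Precision = TP/(TP+FP)
= 181/(181+32)
= 181/213 = 84.98%

84.98%


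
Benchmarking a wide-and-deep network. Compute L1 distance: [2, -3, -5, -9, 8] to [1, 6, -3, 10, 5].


d = |2-1| + |-3-6| + |-5+ 3| + |-9-10| + |8-5|
  = 1 + 9 + 2 + 19 + 3
  = 34

34


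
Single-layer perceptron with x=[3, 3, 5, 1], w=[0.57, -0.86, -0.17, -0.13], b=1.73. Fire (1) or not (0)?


z = (3)·(0.57) + (3)·(-0.86) + (5)·(-0.17) + (1)·(-0.13) + 1.73
  = -0.12
step(z) = 0 (z<0)

0


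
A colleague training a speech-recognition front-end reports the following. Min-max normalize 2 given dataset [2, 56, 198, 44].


min=2, max=198
(2-2)/(198-2) = 0/196 = 0.0

0.0


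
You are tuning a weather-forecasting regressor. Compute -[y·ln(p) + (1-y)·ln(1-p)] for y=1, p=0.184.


BCE = -[y·ln(p) + (1-y)·ln(1-p)]
= -1·ln(0.184) - 0
= -ln(0.184) = 1.6928

1.6928


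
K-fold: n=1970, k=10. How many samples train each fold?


Fold size = 1970/10 = 197
Training per fold = 1970 - 197 = 1773

1773


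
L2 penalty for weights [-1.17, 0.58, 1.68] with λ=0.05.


‖w‖₂² = (-1.17)² + (0.58)² + (1.68)²
     = 1.3689 + 0.3364 + 2.8224
     = 4.5277
λ·‖w‖₂² = 0.05·4.5277 = 0.226385

0.226385


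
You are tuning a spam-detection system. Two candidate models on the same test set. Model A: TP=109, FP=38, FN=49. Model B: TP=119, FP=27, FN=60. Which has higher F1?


Model A: P=109/147=0.7415, R=109/158=0.6899, F1=2PR/(P+R)=2TP/(2TP+FP+FN)=218/305=0.7148
Model B: P=119/146=0.8151, R=119/179=0.6648, F1=2PR/(P+R)=2TP/(2TP+FP+FN)=238/325=0.7323
0.7148 < 0.7323 → Model B

Model B


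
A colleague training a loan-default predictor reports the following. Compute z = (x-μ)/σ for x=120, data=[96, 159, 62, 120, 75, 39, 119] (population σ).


μ = 95.7143, σ = 37.6439
z = (120 - 95.7143)/37.6439 = 0.6451

0.6451


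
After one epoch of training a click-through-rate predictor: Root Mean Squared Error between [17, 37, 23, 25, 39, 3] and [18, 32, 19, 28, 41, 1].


MSE = 59/6 = 9.8333
RMSE = √(59/6) = 3.1358

3.1358


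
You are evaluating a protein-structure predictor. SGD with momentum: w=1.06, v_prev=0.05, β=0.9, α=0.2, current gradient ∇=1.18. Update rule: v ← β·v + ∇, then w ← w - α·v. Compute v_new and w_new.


v_new = 0.9·0.05 + 1.18 = 0.045 + 1.18 = 1.225
w_new = 1.06 - 0.2·1.225 = 1.06 - 0.245 = 0.815

v_new=1.225, w_new=0.815


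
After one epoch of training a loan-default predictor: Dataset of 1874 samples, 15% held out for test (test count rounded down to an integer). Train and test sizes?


Test = ⌊1874·15/100⌋ = 281
Train = 1874 - 281 = 1593

Train: 1593, Test: 281


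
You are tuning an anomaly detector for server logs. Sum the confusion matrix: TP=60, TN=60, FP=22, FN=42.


Total = TP + TN + FP + FN
= 60 + 60 + 22 + 42
= 184
(Predicted positive: 82, predicted negative: 102)

184


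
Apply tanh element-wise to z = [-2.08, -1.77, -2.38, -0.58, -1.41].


tanh(-2.08) = -0.9693
tanh(-1.77) = -0.9436
tanh(-2.38) = -0.983
tanh(-0.58) = -0.5227
tanh(-1.41) = -0.8875
result = [-0.9693, -0.9436, -0.983, -0.5227, -0.8875]

[-0.9693, -0.9436, -0.983, -0.5227, -0.8875]


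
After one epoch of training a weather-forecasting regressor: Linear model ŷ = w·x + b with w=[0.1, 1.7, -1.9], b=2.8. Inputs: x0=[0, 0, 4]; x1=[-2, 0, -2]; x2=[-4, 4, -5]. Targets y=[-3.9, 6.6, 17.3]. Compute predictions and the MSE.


ŷ0 = (0.1)·(0) + (1.7)·(0) + (-1.9)·(4) + 2.8 = -4.8
ŷ1 = (0.1)·(-2) + (1.7)·(0) + (-1.9)·(-2) + 2.8 = 6.4
ŷ2 = (0.1)·(-4) + (1.7)·(4) + (-1.9)·(-5) + 2.8 = 18.7
errors² = [0.81, 0.04, 1.96]
MSE = 2.8100/3 = 0.9367

0.9367


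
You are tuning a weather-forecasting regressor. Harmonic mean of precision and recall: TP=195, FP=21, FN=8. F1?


Precision = 195/216 = 0.9028
Recall = 195/203 = 0.9606
F1 = 2·P·R/(P+R) = 2·TP/(2·TP+FP+FN) = 390/(390+21+8) = 390/419 = 0.9308

0.9308


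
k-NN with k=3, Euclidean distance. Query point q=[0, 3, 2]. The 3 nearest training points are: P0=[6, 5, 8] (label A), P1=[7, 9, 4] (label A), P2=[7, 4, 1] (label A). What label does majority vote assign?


d(q,P0) = 8.7178  (label A)
d(q,P1) = 9.434  (label A)
d(q,P2) = 7.1414  (label A)
Votes: A=3, B=0
Majority → A

A


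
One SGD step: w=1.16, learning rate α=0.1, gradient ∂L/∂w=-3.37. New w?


w_new = w - α·∇
= 1.16 - 0.1·-3.37
= 1.16 + 0.337
= 1.497

1.497


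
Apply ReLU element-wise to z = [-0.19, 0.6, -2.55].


ReLU(-0.19) = max(0, -0.19) = 0.0
ReLU(0.6) = max(0, 0.6) = 0.6
ReLU(-2.55) = max(0, -2.55) = 0.0
result = [0.0, 0.6, 0.0]

[0.0, 0.6, 0.0]


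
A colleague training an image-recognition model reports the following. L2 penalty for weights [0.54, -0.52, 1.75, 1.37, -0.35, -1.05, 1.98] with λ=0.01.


‖w‖₂² = (0.54)² + (-0.52)² + (1.75)² + (1.37)² + (-0.35)² + (-1.05)² + (1.98)²
     = 0.2916 + 0.2704 + 3.0625 + 1.8769 + 0.1225 + 1.1025 + 3.9204
     = 10.6468
λ·‖w‖₂² = 0.01·10.6468 = 0.106468

0.106468


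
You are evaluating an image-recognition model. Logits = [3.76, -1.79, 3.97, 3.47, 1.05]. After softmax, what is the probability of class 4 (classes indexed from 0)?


Exponentials: e^3.76=42.9484, e^-1.79=0.167, e^3.97=52.9845, e^3.47=32.1367, e^1.05=2.8577
Sum = 131.0943
Softmax = [0.3276, 0.0013, 0.4042, 0.2451, 0.0218]
p[4] = 2.8577/131.0943 = 0.0218

0.0218


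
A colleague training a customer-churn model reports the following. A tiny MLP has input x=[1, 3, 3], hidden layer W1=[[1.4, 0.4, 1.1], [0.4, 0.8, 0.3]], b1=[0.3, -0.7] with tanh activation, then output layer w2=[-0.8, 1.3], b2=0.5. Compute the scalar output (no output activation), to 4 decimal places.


z1[0] = (1.4)·(1) + (0.4)·(3) + (1.1)·(3) + 0.3 = 6.2
z1[1] = (0.4)·(1) + (0.8)·(3) + (0.3)·(3) - 0.7 = 3.0
h = tanh(z1) = [1.0, 0.9951]
output = (-0.8)·(1.0) + (1.3)·(0.9951) + 0.5 = 0.9936

0.9936


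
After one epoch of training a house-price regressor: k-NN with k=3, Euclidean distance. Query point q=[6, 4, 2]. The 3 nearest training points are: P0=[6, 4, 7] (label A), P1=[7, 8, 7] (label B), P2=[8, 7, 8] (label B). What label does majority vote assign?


d(q,P0) = 5.0  (label A)
d(q,P1) = 6.4807  (label B)
d(q,P2) = 7.0  (label B)
Votes: A=1, B=2
Majority → B

B


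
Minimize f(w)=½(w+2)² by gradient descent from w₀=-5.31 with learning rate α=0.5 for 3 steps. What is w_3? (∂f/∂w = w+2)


step 1: grad = -5.31+2 = -3.31; w = -5.31 - 0.5·(-3.31) = -3.655
step 2: grad = -3.655+2 = -1.655; w = -3.655 - 0.5·(-1.655) = -2.8275
step 3: grad = -2.8275+2 = -0.8275; w = -2.8275 - 0.5·(-0.8275) = -2.41375

-2.41375


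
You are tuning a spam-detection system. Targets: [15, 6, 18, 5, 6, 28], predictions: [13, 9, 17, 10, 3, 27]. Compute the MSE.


Squared errors: (15-13)²=4, (6-9)²=9, (18-17)²=1, (5-10)²=25, (6-3)²=9, (28-27)²=1
Sum = 49
MSE = 49/6 = 49/6

49/6


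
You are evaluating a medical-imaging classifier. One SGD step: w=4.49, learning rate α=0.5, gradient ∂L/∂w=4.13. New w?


w_new = w - α·∇
= 4.49 - 0.5·4.13
= 4.49 - 2.065
= 2.425

2.425


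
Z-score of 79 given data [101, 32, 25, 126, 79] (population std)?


μ = 72.6, σ = 39.021
z = (79 - 72.6)/39.021 = 0.164

0.164


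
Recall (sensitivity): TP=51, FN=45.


Recall = TP/(TP+FN)
= 51/(51+45)
= 51/96 = 53.12%

53.12%


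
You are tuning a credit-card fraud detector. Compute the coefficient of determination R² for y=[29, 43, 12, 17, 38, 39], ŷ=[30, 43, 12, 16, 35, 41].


ȳ = 29.6667
SS_res = Σ(y-ŷ)² = 15
SS_tot = Σ(y-ȳ)² = 807.33
R² = 1 - SS_res/SS_tot = 1 - 0.0186 = 0.9814

0.9814


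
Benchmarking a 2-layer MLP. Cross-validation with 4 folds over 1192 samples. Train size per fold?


Fold size = 1192/4 = 298
Training per fold = 1192 - 298 = 894

894


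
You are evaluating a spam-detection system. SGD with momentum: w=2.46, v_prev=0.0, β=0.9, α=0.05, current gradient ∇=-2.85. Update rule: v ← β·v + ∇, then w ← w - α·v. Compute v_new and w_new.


v_new = 0.9·0.0 - 2.85 = 0 - 2.85 = -2.85
w_new = 2.46 - 0.05·-2.85 = 2.46 + 0.1425 = 2.6025

v_new=-2.85, w_new=2.6025


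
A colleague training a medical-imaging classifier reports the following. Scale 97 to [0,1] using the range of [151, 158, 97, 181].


min=97, max=181
(97-97)/(181-97) = 0/84 = 0.0

0.0


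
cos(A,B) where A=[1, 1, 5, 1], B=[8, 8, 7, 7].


A·B = 1·8 + 1·8 + 5·7 + 1·7 = 58
‖A‖ = √28 = 5.2915, ‖B‖ = √226 = 15.0333
cos = 58/(√28·√226) = 58/√6328 = 0.7291

0.7291


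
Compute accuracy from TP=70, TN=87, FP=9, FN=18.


Accuracy = (TP+TN)/(TP+TN+FP+FN)
= (70+87)/(184)
= 157/184 = 85.33%

85.33%


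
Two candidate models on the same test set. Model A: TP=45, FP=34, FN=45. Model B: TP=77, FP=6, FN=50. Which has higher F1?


Model A: P=45/79=0.5696, R=45/90=0.5, F1=2PR/(P+R)=2TP/(2TP+FP+FN)=90/169=0.5325
Model B: P=77/83=0.9277, R=77/127=0.6063, F1=2PR/(P+R)=2TP/(2TP+FP+FN)=154/210=0.7333
0.5325 < 0.7333 → Model B

Model B


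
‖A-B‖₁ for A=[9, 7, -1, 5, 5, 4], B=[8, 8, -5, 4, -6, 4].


d = |9-8| + |7-8| + |-1+ 5| + |5-4| + |5+ 6| + |4-4|
  = 1 + 1 + 4 + 1 + 11 + 0
  = 18

18


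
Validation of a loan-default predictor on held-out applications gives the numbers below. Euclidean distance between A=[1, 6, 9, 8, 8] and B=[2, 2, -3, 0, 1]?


d = √((1-2)² + (6-2)² + (9+ 3)² + (8-0)² + (8-1)²)
  = √(1 + 16 + 144 + 64 + 49)
  = √274 = 16.5529

16.5529


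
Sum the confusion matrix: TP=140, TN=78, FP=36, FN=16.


Total = TP + TN + FP + FN
= 140 + 78 + 36 + 16
= 270
(Predicted positive: 176, predicted negative: 94)

270


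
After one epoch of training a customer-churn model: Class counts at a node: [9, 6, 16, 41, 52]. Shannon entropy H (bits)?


Probabilities: [9/124, 6/124, 16/124, 41/124, 52/124] ≈ [0.0726, 0.0484, 0.129, 0.3306, 0.4194]
H = -((9/124)·log₂(9/124) + (6/124)·log₂(6/124) + (16/124)·log₂(16/124) + (41/124)·log₂(41/124) + (52/124)·log₂(52/124))
  = 1.921 bits

1.921 bits


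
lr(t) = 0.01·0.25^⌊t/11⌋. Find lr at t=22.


n_drops = ⌊22/11⌋ = 2
lr = 0.01·0.25^2 = 0.01·0.0625 = 0.000625

0.000625


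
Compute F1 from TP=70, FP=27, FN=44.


Precision = 70/97 = 0.7216
Recall = 70/114 = 0.614
F1 = 2·P·R/(P+R) = 2·TP/(2·TP+FP+FN) = 140/(140+27+44) = 140/211 = 0.6635

0.6635


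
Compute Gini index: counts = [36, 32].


Probabilities: [36/68, 32/68] ≈ [0.5294, 0.4706]
Σpᵢ² = (1296 + 1024)/68² = 2320/4624
Gini = 1 - Σpᵢ² = 1 - 2320/4624 = 0.4983

0.4983


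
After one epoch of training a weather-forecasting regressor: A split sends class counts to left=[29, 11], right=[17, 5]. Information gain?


Parent = [46, 16], H_parent = 0.8238
H_left = 0.8485 (n=40), H_right = 0.7732 (n=22)
H_children = (40/62)·0.8485 + (22/62)·0.7732 = 0.8218
IG = 0.8238 - 0.8218 = 0.002

0.002


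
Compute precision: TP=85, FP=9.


Precision = TP/(TP+FP)
= 85/(85+9)
= 85/94 = 90.43%

90.43%


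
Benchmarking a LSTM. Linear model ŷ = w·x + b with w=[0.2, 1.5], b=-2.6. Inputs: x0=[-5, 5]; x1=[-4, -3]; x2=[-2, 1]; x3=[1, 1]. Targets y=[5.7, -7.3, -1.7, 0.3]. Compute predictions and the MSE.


ŷ0 = (0.2)·(-5) + (1.5)·(5) - 2.6 = 3.9
ŷ1 = (0.2)·(-4) + (1.5)·(-3) - 2.6 = -7.9
ŷ2 = (0.2)·(-2) + (1.5)·(1) - 2.6 = -1.5
ŷ3 = (0.2)·(1) + (1.5)·(1) - 2.6 = -0.9
errors² = [3.24, 0.36, 0.04, 1.44]
MSE = 5.0800/4 = 1.27

1.27


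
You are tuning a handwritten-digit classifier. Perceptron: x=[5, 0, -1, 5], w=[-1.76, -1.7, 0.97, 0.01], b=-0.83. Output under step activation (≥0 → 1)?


z = (5)·(-1.76) + (0)·(-1.7) + (-1)·(0.97) + (5)·(0.01) - 0.83
  = -10.55
step(z) = 0 (z<0)

0


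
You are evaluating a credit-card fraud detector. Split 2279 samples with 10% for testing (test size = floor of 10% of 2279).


Test = ⌊2279·10/100⌋ = 227
Train = 2279 - 227 = 2052

Train: 2052, Test: 227


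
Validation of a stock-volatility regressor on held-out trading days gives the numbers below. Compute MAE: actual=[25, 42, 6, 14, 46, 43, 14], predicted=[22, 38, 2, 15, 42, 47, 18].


Absolute errors: |25-22|=3, |42-38|=4, |6-2|=4, |14-15|=1, |46-42|=4, |43-47|=4, |14-18|=4
Sum = 24
MAE = 24/7 = 24/7

24/7


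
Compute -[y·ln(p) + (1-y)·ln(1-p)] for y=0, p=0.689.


BCE = -[y·ln(p) + (1-y)·ln(1-p)]
= -0 - 1·ln(1-0.689)
= -ln(0.311) = 1.168

1.168


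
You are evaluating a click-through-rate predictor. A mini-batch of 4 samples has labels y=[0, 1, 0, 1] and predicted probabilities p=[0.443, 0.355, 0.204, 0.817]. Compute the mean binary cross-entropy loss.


L[0] = -ln(1-0.443) = -ln(0.557) = 0.5852
L[1] = -ln(0.355) = 1.0356
L[2] = -ln(1-0.204) = -ln(0.796) = 0.2282
L[3] = -ln(0.817) = 0.2021
mean = (0.5852 + 1.0356 + 0.2282 + 0.2021)/4 = 0.5128

0.5128


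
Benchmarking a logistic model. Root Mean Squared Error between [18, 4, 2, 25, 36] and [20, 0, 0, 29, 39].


MSE = 49/5 = 9.8
RMSE = √(49/5) = 3.1305

3.1305


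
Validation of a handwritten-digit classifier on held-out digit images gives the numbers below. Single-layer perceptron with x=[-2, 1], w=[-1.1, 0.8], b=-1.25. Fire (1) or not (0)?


z = (-2)·(-1.1) + (1)·(0.8) - 1.25
  = 1.75
step(z) = 1 (z≥0)

1


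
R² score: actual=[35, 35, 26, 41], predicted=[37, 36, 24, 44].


ȳ = 34.25
SS_res = Σ(y-ŷ)² = 18
SS_tot = Σ(y-ȳ)² = 114.75
R² = 1 - SS_res/SS_tot = 1 - 0.1569 = 0.8431

0.8431


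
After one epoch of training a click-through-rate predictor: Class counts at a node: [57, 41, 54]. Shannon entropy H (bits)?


Probabilities: [57/152, 41/152, 54/152] ≈ [0.375, 0.2697, 0.3553]
H = -((57/152)·log₂(57/152) + (41/152)·log₂(41/152) + (54/152)·log₂(54/152))
  = 1.571 bits

1.571 bits


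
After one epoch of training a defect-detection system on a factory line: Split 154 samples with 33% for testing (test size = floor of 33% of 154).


Test = ⌊154·33/100⌋ = 50
Train = 154 - 50 = 104

Train: 104, Test: 50


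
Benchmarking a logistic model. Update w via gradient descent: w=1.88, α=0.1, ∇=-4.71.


w_new = w - α·∇
= 1.88 - 0.1·-4.71
= 1.88 + 0.471
= 2.351

2.351


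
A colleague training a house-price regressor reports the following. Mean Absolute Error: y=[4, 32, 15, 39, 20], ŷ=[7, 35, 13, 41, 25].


Absolute errors: |4-7|=3, |32-35|=3, |15-13|=2, |39-41|=2, |20-25|=5
Sum = 15
MAE = 15/5 = 3

3


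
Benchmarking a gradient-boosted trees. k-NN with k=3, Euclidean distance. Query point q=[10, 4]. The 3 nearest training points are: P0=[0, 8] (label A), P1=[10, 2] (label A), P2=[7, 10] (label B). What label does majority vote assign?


d(q,P0) = 10.7703  (label A)
d(q,P1) = 2.0  (label A)
d(q,P2) = 6.7082  (label B)
Votes: A=2, B=1
Majority → A

A


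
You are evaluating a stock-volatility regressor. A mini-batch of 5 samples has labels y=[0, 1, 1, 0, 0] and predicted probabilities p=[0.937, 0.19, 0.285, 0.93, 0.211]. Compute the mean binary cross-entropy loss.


L[0] = -ln(1-0.937) = -ln(0.063) = 2.7646
L[1] = -ln(0.19) = 1.6607
L[2] = -ln(0.285) = 1.2553
L[3] = -ln(1-0.93) = -ln(0.07) = 2.6593
L[4] = -ln(1-0.211) = -ln(0.789) = 0.237
mean = (2.7646 + 1.6607 + 1.2553 + 2.6593 + 0.237)/5 = 1.7154

1.7154


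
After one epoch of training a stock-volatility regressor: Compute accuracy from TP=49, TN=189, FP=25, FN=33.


Accuracy = (TP+TN)/(TP+TN+FP+FN)
= (49+189)/(296)
= 238/296 = 80.41%

80.41%


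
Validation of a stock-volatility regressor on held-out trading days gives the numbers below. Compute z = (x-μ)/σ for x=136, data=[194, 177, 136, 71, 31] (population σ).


μ = 121.8, σ = 62.1076
z = (136 - 121.8)/62.1076 = 0.2286

0.2286


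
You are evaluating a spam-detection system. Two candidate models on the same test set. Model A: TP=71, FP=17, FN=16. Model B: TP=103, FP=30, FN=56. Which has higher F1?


Model A: P=71/88=0.8068, R=71/87=0.8161, F1=2PR/(P+R)=2TP/(2TP+FP+FN)=142/175=0.8114
Model B: P=103/133=0.7744, R=103/159=0.6478, F1=2PR/(P+R)=2TP/(2TP+FP+FN)=206/292=0.7055
0.8114 > 0.7055 → Model A

Model A


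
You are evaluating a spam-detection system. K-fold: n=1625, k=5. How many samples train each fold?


Fold size = 1625/5 = 325
Training per fold = 1625 - 325 = 1300

1300


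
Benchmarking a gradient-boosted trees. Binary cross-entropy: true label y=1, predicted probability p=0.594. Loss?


BCE = -[y·ln(p) + (1-y)·ln(1-p)]
= -1·ln(0.594) - 0
= -ln(0.594) = 0.5209

0.5209


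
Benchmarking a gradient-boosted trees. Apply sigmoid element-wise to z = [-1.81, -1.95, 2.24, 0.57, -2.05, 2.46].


σ(-1.81) = 1/(1+e^1.81) = 0.1406
σ(-1.95) = 1/(1+e^1.95) = 0.1246
σ(2.24) = 1/(1+e^-2.24) = 0.9038
σ(0.57) = 1/(1+e^-0.57) = 0.6388
σ(-2.05) = 1/(1+e^2.05) = 0.1141
σ(2.46) = 1/(1+e^-2.46) = 0.9213
result = [0.1406, 0.1246, 0.9038, 0.6388, 0.1141, 0.9213]

[0.1406, 0.1246, 0.9038, 0.6388, 0.1141, 0.9213]


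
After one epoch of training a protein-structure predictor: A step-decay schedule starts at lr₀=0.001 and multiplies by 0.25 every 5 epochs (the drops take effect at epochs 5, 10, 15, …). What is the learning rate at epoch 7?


n_drops = ⌊7/5⌋ = 1
lr = 0.001·0.25^1 = 0.001·0.25 = 0.00025

0.00025


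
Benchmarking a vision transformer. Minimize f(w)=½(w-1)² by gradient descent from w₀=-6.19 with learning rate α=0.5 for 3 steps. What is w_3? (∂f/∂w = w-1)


step 1: grad = -6.19-1 = -7.19; w = -6.19 - 0.5·(-7.19) = -2.595
step 2: grad = -2.595-1 = -3.595; w = -2.595 - 0.5·(-3.595) = -0.7975
step 3: grad = -0.7975-1 = -1.7975; w = -0.7975 - 0.5·(-1.7975) = 0.10125

0.10125
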